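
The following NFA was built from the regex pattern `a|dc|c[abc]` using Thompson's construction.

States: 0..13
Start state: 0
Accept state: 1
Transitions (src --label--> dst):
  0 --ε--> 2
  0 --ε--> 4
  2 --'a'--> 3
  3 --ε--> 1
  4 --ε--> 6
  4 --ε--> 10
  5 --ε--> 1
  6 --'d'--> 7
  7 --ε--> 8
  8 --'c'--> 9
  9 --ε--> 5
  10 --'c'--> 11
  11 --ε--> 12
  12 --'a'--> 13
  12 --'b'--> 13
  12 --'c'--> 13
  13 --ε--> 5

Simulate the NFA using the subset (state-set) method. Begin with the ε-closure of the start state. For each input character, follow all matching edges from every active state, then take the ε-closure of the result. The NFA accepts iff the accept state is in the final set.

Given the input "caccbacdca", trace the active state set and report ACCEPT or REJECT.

initial (ε-close {0}): {0,2,4,6,10}
'c' @ 1: {11,12}
'a' @ 2: {1,5,13}  (accept∈set)
'c' @ 3: {}  — no active states
rest 'cbacdca' ignored (set empty)
end set {} — state 1 not in

Answer: REJECT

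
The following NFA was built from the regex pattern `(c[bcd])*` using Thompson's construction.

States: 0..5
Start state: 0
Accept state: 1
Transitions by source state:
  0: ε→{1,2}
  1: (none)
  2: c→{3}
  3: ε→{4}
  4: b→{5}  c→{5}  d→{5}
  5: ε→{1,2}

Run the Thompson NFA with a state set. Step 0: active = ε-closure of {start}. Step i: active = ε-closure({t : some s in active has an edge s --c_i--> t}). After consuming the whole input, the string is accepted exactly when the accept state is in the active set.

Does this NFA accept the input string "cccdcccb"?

Answer: ACCEPT

Trace:
S₀ = ε-closure({0}) = {0,1,2}
'c' @ 1: {3,4}
'c' @ 2: {1,2,5}  ✓accept
'c' @ 3: {3,4}
'd' @ 4: {1,2,5}  ✓accept
'c' @ 5: {3,4}
'c' @ 6: {1,2,5}  ✓accept
'c' @ 7: {3,4}
'b' @ 8: {1,2,5}  ✓accept
after full input: {1,2,5}  (accept=1 in)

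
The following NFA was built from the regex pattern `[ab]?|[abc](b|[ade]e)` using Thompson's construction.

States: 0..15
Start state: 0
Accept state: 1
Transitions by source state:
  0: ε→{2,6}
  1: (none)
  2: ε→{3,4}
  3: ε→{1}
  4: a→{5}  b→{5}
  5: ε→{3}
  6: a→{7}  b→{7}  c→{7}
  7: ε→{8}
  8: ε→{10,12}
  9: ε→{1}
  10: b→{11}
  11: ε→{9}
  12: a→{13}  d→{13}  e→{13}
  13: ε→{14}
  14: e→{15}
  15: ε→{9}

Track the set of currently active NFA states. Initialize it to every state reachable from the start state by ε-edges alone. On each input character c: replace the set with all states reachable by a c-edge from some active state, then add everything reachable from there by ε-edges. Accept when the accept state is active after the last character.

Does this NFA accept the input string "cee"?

initial (ε-close {0}): {0,1,2,3,4,6}
'c' @ 1: {7,8,10,12}
'e' @ 2: {13,14}
'e' @ 3: {1,9,15}  [accepting]
after full input: {1,9,15}  (accept=1 in)

Answer: ACCEPT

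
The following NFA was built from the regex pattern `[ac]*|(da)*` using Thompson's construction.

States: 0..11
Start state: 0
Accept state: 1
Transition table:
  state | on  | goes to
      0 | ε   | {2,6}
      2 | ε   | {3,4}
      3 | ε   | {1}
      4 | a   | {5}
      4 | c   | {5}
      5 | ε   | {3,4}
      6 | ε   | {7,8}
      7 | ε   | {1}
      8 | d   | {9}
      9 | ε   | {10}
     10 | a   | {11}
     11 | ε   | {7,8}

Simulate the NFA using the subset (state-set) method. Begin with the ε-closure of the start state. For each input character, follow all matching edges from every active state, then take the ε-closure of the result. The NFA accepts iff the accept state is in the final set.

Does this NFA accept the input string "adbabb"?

start: ε-closure({0}) = {0,1,2,3,4,6,7,8}
'a' @ 1: {1,3,4,5}  [accepting]
'd' @ 2: {}  — dead — no transitions
rest 'babb' ignored (set empty)
end set {} — state 1 not in

Answer: REJECT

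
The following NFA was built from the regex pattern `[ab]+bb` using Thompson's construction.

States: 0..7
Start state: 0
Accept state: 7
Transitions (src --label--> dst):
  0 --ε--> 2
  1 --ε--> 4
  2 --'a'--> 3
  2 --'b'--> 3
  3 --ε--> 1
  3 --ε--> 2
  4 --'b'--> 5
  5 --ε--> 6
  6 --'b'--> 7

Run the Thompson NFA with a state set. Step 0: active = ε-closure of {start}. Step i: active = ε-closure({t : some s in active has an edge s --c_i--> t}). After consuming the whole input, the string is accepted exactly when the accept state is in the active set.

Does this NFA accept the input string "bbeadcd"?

start: ε-closure({0}) = {0,2}
'b' @ 1: {1,2,3,4}
'b' @ 2: {1,2,3,4,5,6}
'e' @ 3: {}  — dead — no transitions
rest 'adcd' ignored (set empty)
end set {} — state 7 not in

Answer: REJECT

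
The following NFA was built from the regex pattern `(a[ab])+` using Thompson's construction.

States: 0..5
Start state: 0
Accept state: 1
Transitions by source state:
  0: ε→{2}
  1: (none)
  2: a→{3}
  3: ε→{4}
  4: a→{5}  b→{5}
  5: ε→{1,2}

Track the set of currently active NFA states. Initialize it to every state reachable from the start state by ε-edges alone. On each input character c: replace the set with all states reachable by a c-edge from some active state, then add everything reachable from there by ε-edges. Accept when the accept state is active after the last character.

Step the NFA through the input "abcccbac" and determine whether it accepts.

S₀ = ε-closure({0}) = {0,2}
'a' @ 1: {3,4}
'b' @ 2: {1,2,5}  [accepting]
'c' @ 3: {}  — dead — no transitions
rest 'ccbac' ignored (set empty)
after full input: {}  (accept=1 not in)

Answer: REJECT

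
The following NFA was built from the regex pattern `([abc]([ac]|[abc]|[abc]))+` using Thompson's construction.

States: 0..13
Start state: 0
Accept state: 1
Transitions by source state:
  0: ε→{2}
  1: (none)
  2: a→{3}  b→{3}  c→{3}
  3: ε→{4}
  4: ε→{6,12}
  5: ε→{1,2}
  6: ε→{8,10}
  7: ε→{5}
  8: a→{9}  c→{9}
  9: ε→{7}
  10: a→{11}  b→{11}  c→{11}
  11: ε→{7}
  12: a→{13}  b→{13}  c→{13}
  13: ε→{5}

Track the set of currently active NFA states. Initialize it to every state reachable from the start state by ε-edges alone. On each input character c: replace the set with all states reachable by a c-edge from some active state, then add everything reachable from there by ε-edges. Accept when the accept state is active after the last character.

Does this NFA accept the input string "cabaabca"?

Answer: ACCEPT

Derivation:
start: ε-closure({0}) = {0,2}
'c' @ 1: {3,4,6,8,10,12}
'a' @ 2: {1,2,5,7,9,11,13}  (accept∈set)
'b' @ 3: {3,4,6,8,10,12}
'a' @ 4: {1,2,5,7,9,11,13}  (accept∈set)
'a' @ 5: {3,4,6,8,10,12}
'b' @ 6: {1,2,5,7,11,13}  (accept∈set)
'c' @ 7: {3,4,6,8,10,12}
'a' @ 8: {1,2,5,7,9,11,13}  (accept∈set)
final: {1,2,5,7,9,11,13}; accept 1 in set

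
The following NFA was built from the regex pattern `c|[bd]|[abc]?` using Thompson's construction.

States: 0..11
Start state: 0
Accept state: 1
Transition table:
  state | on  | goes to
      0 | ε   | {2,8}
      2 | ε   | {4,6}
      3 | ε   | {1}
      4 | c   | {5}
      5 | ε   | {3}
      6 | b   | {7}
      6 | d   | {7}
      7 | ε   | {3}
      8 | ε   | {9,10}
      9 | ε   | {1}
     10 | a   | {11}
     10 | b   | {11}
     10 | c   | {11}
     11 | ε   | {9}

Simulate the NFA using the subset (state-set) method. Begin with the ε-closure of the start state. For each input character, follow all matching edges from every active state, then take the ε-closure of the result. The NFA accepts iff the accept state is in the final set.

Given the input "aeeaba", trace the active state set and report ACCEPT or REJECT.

Answer: REJECT

Steps:
S₀ = ε-closure({0}) = {0,1,2,4,6,8,9,10}
'a' @ 1: {1,9,11}  ✓accept
'e' @ 2: {}  — dead — no transitions
rest 'eaba' ignored (set empty)
final: {}; accept 1 not in set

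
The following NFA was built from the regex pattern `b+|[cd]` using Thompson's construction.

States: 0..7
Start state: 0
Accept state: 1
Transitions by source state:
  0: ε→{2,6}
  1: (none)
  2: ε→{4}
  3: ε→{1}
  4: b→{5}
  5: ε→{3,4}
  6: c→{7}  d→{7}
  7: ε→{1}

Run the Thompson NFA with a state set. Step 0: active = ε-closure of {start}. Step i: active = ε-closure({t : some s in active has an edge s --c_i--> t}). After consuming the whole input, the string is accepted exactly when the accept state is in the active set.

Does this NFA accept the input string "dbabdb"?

Answer: REJECT

Derivation:
start: ε-closure({0}) = {0,2,4,6}
'd' @ 1: {1,7}  ✓accept
'b' @ 2: {}  — state set empty
rest 'abdb' ignored (set empty)
final: {}; accept 1 not in set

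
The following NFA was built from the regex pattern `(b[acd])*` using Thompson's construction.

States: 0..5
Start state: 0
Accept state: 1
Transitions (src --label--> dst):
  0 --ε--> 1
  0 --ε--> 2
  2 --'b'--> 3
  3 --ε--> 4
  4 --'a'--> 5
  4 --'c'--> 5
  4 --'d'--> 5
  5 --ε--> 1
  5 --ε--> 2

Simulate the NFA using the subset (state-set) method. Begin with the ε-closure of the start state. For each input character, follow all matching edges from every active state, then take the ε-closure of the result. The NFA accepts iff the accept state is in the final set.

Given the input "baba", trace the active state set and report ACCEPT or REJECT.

S₀ = ε-closure({0}) = {0,1,2}
'b' @ 1: {3,4}
'a' @ 2: {1,2,5}  [accepting]
'b' @ 3: {3,4}
'a' @ 4: {1,2,5}  [accepting]
end set {1,2,5} — state 1 in

Answer: ACCEPT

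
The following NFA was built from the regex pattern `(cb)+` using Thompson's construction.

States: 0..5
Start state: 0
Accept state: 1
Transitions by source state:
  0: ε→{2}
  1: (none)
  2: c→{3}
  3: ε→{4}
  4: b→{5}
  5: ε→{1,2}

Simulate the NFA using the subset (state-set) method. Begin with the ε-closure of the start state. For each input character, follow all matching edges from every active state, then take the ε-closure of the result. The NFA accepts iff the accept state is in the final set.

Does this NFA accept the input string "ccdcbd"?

Answer: REJECT

Derivation:
start: ε-closure({0}) = {0,2}
'c' @ 1: {3,4}
'c' @ 2: {}  — no active states
rest 'dcbd' ignored (set empty)
final: {}; accept 1 not in set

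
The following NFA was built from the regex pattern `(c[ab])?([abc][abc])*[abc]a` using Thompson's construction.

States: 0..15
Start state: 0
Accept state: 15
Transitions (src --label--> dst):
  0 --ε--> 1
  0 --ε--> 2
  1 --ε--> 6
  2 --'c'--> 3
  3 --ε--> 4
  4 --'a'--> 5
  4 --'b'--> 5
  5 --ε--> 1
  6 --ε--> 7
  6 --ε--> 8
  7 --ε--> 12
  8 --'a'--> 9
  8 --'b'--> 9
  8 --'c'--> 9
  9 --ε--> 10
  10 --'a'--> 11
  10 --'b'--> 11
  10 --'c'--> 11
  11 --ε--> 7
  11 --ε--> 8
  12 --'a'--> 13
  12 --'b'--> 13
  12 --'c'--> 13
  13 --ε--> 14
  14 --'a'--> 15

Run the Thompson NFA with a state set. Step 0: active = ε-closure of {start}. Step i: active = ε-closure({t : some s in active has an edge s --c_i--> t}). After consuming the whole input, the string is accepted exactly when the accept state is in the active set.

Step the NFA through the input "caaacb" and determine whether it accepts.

Answer: REJECT

Steps:
S₀ = ε-closure({0}) = {0,1,2,6,7,8,12}
'c' @ 1: {3,4,9,10,13,14}
'a' @ 2: {1,5,6,7,8,11,12,15}  ✓accept
'a' @ 3: {9,10,13,14}
'a' @ 4: {7,8,11,12,15}  ✓accept
'c' @ 5: {9,10,13,14}
'b' @ 6: {7,8,11,12}
after full input: {7,8,11,12}  (accept=15 not in)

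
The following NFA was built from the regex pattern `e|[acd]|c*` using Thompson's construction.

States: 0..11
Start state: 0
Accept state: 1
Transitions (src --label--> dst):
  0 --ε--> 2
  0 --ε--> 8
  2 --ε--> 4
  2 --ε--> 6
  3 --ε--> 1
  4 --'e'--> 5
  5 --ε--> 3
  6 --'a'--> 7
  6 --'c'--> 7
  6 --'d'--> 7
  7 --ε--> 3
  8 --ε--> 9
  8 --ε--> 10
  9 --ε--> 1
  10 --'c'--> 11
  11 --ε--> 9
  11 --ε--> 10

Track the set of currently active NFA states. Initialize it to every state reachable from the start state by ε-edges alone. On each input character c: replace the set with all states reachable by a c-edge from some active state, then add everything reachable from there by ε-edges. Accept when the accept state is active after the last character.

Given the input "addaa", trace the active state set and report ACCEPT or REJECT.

S₀ = ε-closure({0}) = {0,1,2,4,6,8,9,10}
'a' @ 1: {1,3,7}  [accepting]
'd' @ 2: {}  — dead — no transitions
rest 'daa' ignored (set empty)
after full input: {}  (accept=1 not in)

Answer: REJECT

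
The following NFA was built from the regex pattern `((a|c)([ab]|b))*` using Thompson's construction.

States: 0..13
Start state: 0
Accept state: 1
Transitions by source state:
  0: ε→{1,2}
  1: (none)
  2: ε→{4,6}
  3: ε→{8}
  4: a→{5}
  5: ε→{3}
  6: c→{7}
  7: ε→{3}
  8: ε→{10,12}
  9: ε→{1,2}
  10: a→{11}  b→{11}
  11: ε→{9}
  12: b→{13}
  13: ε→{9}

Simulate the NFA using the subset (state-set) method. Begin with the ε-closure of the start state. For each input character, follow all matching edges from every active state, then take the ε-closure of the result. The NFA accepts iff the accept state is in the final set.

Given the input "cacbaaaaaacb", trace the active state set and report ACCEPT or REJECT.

Answer: ACCEPT

Steps:
S₀ = ε-closure({0}) = {0,1,2,4,6}
'c' @ 1: {3,7,8,10,12}
'a' @ 2: {1,2,4,6,9,11}  (accept∈set)
'c' @ 3: {3,7,8,10,12}
'b' @ 4: {1,2,4,6,9,11,13}  (accept∈set)
'a' @ 5: {3,5,8,10,12}
'a' @ 6: {1,2,4,6,9,11}  (accept∈set)
'a' @ 7: {3,5,8,10,12}
'a' @ 8: {1,2,4,6,9,11}  (accept∈set)
'a' @ 9: {3,5,8,10,12}
'a' @ 10: {1,2,4,6,9,11}  (accept∈set)
'c' @ 11: {3,7,8,10,12}
'b' @ 12: {1,2,4,6,9,11,13}  (accept∈set)
final: {1,2,4,6,9,11,13}; accept 1 in set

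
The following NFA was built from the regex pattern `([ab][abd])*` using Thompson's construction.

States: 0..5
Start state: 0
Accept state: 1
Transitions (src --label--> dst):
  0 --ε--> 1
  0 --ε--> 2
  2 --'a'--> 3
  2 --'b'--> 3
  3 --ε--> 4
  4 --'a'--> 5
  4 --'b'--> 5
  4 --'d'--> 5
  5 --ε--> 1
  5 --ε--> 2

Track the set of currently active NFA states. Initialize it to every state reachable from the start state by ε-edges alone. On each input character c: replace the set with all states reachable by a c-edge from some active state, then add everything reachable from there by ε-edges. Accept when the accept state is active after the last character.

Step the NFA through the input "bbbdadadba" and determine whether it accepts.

Answer: ACCEPT

Trace:
initial (ε-close {0}): {0,1,2}
'b' @ 1: {3,4}
'b' @ 2: {1,2,5}  [accepting]
'b' @ 3: {3,4}
'd' @ 4: {1,2,5}  [accepting]
'a' @ 5: {3,4}
'd' @ 6: {1,2,5}  [accepting]
'a' @ 7: {3,4}
'd' @ 8: {1,2,5}  [accepting]
'b' @ 9: {3,4}
'a' @ 10: {1,2,5}  [accepting]
final: {1,2,5}; accept 1 in set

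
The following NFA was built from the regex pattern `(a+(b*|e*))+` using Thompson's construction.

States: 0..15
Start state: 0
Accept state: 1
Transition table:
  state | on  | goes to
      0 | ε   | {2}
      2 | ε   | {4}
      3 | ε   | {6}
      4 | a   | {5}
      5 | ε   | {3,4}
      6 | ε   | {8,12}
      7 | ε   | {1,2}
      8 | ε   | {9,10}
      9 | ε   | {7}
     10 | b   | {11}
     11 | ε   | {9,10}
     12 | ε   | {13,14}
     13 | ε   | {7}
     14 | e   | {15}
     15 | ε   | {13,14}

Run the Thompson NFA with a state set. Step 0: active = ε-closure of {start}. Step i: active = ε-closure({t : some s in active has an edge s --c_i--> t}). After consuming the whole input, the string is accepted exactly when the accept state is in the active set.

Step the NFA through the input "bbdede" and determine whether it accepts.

Answer: REJECT

Steps:
S₀ = ε-closure({0}) = {0,2,4}
'b' @ 1: {}  — state set empty
rest 'bdede' ignored (set empty)
after full input: {}  (accept=1 not in)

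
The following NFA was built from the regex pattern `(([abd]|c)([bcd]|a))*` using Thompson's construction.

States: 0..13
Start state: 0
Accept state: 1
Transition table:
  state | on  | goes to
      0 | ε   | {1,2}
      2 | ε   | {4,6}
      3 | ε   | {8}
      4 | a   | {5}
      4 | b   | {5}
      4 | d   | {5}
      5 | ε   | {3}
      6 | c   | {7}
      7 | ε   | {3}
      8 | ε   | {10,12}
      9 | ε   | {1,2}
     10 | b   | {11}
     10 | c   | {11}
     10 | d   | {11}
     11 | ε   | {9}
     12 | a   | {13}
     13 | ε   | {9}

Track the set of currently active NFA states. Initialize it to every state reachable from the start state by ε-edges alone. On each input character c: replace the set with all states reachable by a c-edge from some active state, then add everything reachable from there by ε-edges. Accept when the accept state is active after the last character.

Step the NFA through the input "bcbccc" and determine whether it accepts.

Answer: ACCEPT

Derivation:
S₀ = ε-closure({0}) = {0,1,2,4,6}
'b' @ 1: {3,5,8,10,12}
'c' @ 2: {1,2,4,6,9,11}  (accept∈set)
'b' @ 3: {3,5,8,10,12}
'c' @ 4: {1,2,4,6,9,11}  (accept∈set)
'c' @ 5: {3,7,8,10,12}
'c' @ 6: {1,2,4,6,9,11}  (accept∈set)
end set {1,2,4,6,9,11} — state 1 in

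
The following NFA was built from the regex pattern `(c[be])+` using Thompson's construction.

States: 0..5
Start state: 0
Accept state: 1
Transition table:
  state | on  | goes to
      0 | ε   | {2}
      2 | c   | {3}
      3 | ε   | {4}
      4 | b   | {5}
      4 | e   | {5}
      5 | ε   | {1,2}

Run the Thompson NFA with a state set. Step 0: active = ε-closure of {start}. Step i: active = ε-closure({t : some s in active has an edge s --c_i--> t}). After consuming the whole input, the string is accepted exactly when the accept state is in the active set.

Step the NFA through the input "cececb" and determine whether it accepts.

start: ε-closure({0}) = {0,2}
'c' @ 1: {3,4}
'e' @ 2: {1,2,5}  (accept∈set)
'c' @ 3: {3,4}
'e' @ 4: {1,2,5}  (accept∈set)
'c' @ 5: {3,4}
'b' @ 6: {1,2,5}  (accept∈set)
after full input: {1,2,5}  (accept=1 in)

Answer: ACCEPT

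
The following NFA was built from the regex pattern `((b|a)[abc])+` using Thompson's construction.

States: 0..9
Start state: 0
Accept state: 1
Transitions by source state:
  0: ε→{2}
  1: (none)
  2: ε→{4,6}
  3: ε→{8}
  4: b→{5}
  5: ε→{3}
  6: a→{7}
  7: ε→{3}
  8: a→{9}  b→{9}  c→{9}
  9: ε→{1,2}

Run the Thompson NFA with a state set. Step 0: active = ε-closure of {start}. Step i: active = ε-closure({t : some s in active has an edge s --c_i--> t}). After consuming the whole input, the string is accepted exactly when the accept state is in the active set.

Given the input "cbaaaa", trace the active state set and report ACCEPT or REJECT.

Answer: REJECT

Derivation:
start: ε-closure({0}) = {0,2,4,6}
'c' @ 1: {}  — state set empty
rest 'baaaa' ignored (set empty)
after full input: {}  (accept=1 not in)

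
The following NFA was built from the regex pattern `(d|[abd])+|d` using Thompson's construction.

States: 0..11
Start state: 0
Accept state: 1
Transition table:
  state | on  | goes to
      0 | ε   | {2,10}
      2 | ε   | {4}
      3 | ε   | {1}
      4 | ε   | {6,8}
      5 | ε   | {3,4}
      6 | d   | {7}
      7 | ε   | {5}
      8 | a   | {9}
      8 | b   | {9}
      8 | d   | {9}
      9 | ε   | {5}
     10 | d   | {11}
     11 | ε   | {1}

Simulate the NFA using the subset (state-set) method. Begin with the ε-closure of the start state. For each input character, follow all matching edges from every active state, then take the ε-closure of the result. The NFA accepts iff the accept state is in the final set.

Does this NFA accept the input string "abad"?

start: ε-closure({0}) = {0,2,4,6,8,10}
'a' @ 1: {1,3,4,5,6,8,9}  ✓accept
'b' @ 2: {1,3,4,5,6,8,9}  ✓accept
'a' @ 3: {1,3,4,5,6,8,9}  ✓accept
'd' @ 4: {1,3,4,5,6,7,8,9}  ✓accept
final: {1,3,4,5,6,7,8,9}; accept 1 in set

Answer: ACCEPT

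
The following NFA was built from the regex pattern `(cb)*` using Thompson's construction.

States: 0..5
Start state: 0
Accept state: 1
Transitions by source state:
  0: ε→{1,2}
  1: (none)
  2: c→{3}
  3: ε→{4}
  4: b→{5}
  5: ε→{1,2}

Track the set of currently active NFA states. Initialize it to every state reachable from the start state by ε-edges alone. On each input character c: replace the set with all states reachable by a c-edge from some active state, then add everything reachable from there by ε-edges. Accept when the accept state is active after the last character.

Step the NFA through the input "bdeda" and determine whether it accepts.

start: ε-closure({0}) = {0,1,2}
'b' @ 1: {}  — state set empty
rest 'deda' ignored (set empty)
after full input: {}  (accept=1 not in)

Answer: REJECT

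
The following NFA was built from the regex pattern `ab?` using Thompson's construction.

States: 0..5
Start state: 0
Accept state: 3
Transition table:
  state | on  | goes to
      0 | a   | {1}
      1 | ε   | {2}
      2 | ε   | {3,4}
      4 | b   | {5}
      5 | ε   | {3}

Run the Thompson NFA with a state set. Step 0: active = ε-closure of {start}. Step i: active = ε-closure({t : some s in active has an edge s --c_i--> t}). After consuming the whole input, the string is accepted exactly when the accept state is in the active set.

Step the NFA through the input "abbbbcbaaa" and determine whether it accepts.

Answer: REJECT

Derivation:
initial (ε-close {0}): {0}
'a' @ 1: {1,2,3,4}  ✓accept
'b' @ 2: {3,5}  ✓accept
'b' @ 3: {}  — no active states
rest 'bbcbaaa' ignored (set empty)
final: {}; accept 3 not in set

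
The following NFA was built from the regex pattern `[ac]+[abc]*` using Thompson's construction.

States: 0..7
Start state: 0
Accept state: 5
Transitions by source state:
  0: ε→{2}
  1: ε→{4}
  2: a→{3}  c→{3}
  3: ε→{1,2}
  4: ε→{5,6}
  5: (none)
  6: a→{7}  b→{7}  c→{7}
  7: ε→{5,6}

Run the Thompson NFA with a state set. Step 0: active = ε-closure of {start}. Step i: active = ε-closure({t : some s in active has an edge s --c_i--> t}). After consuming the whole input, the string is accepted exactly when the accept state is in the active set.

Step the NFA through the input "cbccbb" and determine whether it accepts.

start: ε-closure({0}) = {0,2}
'c' @ 1: {1,2,3,4,5,6}  [accepting]
'b' @ 2: {5,6,7}  [accepting]
'c' @ 3: {5,6,7}  [accepting]
'c' @ 4: {5,6,7}  [accepting]
'b' @ 5: {5,6,7}  [accepting]
'b' @ 6: {5,6,7}  [accepting]
final: {5,6,7}; accept 5 in set

Answer: ACCEPT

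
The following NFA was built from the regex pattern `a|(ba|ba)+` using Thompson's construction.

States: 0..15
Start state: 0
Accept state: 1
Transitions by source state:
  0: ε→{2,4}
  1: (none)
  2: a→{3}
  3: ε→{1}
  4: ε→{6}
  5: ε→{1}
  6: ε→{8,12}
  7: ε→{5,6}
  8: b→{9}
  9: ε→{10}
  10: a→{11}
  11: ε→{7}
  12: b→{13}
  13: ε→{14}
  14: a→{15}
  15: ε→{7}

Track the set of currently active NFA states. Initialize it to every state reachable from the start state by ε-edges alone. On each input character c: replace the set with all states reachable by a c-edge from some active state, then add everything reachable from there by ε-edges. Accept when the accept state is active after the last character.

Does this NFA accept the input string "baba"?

S₀ = ε-closure({0}) = {0,2,4,6,8,12}
'b' @ 1: {9,10,13,14}
'a' @ 2: {1,5,6,7,8,11,12,15}  (accept∈set)
'b' @ 3: {9,10,13,14}
'a' @ 4: {1,5,6,7,8,11,12,15}  (accept∈set)
final: {1,5,6,7,8,11,12,15}; accept 1 in set

Answer: ACCEPT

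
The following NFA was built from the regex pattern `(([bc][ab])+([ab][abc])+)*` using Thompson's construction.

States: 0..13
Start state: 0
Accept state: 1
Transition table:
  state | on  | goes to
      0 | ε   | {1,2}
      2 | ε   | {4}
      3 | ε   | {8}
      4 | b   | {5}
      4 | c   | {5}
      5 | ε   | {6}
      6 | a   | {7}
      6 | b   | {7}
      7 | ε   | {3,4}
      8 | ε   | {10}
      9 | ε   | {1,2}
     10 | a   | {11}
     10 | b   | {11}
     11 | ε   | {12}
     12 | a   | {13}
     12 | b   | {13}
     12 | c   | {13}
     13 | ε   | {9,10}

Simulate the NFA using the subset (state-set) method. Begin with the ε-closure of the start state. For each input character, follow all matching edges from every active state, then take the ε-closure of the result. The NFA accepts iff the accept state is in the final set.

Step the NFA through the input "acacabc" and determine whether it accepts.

start: ε-closure({0}) = {0,1,2,4}
'a' @ 1: {}  — dead — no transitions
rest 'cacabc' ignored (set empty)
end set {} — state 1 not in

Answer: REJECT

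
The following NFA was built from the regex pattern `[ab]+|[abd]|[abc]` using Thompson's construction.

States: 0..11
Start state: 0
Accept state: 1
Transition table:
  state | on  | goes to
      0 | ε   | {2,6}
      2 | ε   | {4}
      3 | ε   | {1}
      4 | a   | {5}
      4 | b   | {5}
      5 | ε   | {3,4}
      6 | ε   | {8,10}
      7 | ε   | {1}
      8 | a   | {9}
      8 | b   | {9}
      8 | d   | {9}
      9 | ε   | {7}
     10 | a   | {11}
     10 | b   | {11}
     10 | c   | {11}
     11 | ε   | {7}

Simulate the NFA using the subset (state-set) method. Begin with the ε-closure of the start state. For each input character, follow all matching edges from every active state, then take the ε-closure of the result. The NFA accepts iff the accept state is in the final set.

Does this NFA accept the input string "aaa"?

S₀ = ε-closure({0}) = {0,2,4,6,8,10}
'a' @ 1: {1,3,4,5,7,9,11}  (accept∈set)
'a' @ 2: {1,3,4,5}  (accept∈set)
'a' @ 3: {1,3,4,5}  (accept∈set)
after full input: {1,3,4,5}  (accept=1 in)

Answer: ACCEPT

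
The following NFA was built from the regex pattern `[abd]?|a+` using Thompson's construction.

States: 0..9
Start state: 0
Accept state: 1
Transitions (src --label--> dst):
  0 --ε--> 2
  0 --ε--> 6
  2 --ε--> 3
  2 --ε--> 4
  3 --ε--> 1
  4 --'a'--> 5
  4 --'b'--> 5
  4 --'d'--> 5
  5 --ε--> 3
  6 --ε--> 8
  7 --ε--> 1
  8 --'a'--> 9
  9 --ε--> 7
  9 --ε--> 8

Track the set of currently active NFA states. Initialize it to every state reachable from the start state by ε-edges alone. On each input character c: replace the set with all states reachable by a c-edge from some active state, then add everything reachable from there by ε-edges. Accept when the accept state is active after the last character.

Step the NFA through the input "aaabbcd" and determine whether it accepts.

Answer: REJECT

Derivation:
start: ε-closure({0}) = {0,1,2,3,4,6,8}
'a' @ 1: {1,3,5,7,8,9}  [accepting]
'a' @ 2: {1,7,8,9}  [accepting]
'a' @ 3: {1,7,8,9}  [accepting]
'b' @ 4: {}  — state set empty
rest 'bcd' ignored (set empty)
end set {} — state 1 not in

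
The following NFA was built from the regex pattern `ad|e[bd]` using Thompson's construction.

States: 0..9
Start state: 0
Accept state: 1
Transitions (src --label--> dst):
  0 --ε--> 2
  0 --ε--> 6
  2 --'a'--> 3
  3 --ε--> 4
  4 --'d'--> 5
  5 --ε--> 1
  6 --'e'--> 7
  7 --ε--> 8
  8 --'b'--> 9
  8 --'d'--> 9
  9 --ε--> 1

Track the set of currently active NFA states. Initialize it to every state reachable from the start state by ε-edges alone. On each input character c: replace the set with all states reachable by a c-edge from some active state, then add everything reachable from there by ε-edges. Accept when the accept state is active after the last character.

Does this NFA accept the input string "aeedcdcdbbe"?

Answer: REJECT

Trace:
S₀ = ε-closure({0}) = {0,2,6}
'a' @ 1: {3,4}
'e' @ 2: {}  — dead — no transitions
rest 'edcdcdbbe' ignored (set empty)
after full input: {}  (accept=1 not in)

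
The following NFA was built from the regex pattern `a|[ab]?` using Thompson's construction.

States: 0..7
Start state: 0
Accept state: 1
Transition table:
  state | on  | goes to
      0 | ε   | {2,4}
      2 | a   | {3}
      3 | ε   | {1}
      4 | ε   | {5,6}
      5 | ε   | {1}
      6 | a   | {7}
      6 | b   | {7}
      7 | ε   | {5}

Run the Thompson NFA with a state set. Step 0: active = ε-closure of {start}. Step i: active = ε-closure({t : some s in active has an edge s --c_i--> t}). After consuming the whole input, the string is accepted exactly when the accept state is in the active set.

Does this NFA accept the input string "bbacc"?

Answer: REJECT

Steps:
start: ε-closure({0}) = {0,1,2,4,5,6}
'b' @ 1: {1,5,7}  (accept∈set)
'b' @ 2: {}  — no active states
rest 'acc' ignored (set empty)
end set {} — state 1 not in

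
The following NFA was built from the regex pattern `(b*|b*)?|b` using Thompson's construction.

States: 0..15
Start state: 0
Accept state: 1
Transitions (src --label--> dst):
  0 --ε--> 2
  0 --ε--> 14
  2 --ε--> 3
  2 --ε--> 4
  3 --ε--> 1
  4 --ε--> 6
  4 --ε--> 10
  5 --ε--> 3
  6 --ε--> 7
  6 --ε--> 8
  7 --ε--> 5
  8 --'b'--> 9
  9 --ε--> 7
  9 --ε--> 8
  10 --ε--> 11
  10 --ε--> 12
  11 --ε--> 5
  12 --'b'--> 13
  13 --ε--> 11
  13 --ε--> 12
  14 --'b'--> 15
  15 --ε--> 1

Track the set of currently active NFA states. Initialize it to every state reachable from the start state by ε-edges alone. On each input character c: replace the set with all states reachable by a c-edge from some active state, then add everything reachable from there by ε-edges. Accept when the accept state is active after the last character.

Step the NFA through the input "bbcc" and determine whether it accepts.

Answer: REJECT

Trace:
S₀ = ε-closure({0}) = {0,1,2,3,4,5,6,7,8,10,11,12,14}
'b' @ 1: {1,3,5,7,8,9,11,12,13,15}  (accept∈set)
'b' @ 2: {1,3,5,7,8,9,11,12,13}  (accept∈set)
'c' @ 3: {}  — no active states
rest 'c' ignored (set empty)
end set {} — state 1 not in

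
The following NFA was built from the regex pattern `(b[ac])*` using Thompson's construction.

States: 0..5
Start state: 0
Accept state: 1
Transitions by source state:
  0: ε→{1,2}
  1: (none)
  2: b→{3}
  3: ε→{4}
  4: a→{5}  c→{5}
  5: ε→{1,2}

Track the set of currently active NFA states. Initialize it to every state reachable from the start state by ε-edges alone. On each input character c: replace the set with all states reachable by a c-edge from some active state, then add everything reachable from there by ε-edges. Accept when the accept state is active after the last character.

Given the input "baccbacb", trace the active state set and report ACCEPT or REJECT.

S₀ = ε-closure({0}) = {0,1,2}
'b' @ 1: {3,4}
'a' @ 2: {1,2,5}  ✓accept
'c' @ 3: {}  — dead — no transitions
rest 'cbacb' ignored (set empty)
after full input: {}  (accept=1 not in)

Answer: REJECT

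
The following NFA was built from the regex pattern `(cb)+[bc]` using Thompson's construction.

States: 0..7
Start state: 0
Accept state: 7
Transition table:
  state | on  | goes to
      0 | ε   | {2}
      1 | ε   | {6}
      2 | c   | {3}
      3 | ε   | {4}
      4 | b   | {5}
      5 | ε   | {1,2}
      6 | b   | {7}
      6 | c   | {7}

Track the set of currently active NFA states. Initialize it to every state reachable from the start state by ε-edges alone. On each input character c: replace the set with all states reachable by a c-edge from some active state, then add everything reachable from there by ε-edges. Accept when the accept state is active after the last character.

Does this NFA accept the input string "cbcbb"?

Answer: ACCEPT

Steps:
start: ε-closure({0}) = {0,2}
'c' @ 1: {3,4}
'b' @ 2: {1,2,5,6}
'c' @ 3: {3,4,7}  [accepting]
'b' @ 4: {1,2,5,6}
'b' @ 5: {7}  [accepting]
after full input: {7}  (accept=7 in)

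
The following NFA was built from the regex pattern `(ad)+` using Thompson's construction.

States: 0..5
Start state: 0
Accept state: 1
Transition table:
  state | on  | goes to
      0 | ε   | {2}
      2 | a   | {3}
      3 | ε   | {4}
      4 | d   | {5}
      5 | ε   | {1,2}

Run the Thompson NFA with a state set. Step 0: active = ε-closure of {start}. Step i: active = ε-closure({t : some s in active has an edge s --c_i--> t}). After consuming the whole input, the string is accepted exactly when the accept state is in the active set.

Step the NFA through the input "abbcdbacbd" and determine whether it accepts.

start: ε-closure({0}) = {0,2}
'a' @ 1: {3,4}
'b' @ 2: {}  — no active states
rest 'bcdbacbd' ignored (set empty)
final: {}; accept 1 not in set

Answer: REJECT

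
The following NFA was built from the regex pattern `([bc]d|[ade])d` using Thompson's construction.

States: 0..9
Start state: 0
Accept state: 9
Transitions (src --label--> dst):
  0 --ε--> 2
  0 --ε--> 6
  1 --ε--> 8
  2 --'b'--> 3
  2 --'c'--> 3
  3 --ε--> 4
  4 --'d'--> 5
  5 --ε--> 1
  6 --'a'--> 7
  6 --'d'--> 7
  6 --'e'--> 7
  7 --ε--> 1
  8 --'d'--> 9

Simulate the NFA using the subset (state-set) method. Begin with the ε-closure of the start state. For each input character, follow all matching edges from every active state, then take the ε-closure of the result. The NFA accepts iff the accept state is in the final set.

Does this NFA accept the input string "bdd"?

start: ε-closure({0}) = {0,2,6}
'b' @ 1: {3,4}
'd' @ 2: {1,5,8}
'd' @ 3: {9}  (accept∈set)
final: {9}; accept 9 in set

Answer: ACCEPT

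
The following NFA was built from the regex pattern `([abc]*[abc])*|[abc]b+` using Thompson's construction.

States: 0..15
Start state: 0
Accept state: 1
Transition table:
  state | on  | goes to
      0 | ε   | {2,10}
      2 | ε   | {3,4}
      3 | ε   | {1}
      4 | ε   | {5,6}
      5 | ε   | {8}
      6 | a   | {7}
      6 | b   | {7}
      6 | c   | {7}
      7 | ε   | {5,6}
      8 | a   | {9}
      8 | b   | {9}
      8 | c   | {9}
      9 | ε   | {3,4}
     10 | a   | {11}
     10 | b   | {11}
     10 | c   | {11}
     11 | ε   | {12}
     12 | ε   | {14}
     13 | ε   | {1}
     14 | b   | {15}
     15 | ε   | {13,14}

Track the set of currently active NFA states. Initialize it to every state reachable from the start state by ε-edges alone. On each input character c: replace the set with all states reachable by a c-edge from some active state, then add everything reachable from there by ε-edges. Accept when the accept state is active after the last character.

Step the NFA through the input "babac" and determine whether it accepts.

Answer: ACCEPT

Trace:
start: ε-closure({0}) = {0,1,2,3,4,5,6,8,10}
'b' @ 1: {1,3,4,5,6,7,8,9,11,12,14}  [accepting]
'a' @ 2: {1,3,4,5,6,7,8,9}  [accepting]
'b' @ 3: {1,3,4,5,6,7,8,9}  [accepting]
'a' @ 4: {1,3,4,5,6,7,8,9}  [accepting]
'c' @ 5: {1,3,4,5,6,7,8,9}  [accepting]
end set {1,3,4,5,6,7,8,9} — state 1 in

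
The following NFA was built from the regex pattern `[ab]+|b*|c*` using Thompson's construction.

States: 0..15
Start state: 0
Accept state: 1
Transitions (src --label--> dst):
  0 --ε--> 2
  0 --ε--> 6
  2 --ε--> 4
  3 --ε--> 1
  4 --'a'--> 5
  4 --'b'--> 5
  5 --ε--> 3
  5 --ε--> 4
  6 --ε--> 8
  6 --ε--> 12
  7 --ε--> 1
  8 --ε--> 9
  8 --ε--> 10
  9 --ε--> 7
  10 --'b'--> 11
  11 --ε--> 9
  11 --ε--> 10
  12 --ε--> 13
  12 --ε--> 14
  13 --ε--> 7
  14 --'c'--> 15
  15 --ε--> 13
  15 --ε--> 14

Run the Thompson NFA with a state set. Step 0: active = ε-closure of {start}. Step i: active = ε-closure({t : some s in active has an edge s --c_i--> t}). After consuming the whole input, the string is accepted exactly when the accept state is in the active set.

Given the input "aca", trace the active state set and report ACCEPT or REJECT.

Answer: REJECT

Derivation:
initial (ε-close {0}): {0,1,2,4,6,7,8,9,10,12,13,14}
'a' @ 1: {1,3,4,5}  [accepting]
'c' @ 2: {}  — dead — no transitions
rest 'a' ignored (set empty)
end set {} — state 1 not in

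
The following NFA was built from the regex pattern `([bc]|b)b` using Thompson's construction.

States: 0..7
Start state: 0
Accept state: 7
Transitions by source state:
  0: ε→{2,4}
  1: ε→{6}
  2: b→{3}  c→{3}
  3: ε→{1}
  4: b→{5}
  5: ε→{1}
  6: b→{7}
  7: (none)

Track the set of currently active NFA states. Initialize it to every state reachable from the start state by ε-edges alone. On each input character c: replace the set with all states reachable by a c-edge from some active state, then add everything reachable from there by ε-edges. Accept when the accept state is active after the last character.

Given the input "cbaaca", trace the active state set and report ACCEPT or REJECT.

start: ε-closure({0}) = {0,2,4}
'c' @ 1: {1,3,6}
'b' @ 2: {7}  (accept∈set)
'a' @ 3: {}  — dead — no transitions
rest 'aca' ignored (set empty)
end set {} — state 7 not in

Answer: REJECT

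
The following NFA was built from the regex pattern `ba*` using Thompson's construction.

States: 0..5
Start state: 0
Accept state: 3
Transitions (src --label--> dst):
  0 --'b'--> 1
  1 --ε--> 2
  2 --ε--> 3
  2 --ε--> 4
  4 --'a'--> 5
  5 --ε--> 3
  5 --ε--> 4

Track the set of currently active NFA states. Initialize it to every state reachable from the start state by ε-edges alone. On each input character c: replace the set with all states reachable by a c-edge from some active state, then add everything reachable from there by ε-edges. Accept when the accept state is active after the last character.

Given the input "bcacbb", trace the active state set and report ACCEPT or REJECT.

Answer: REJECT

Derivation:
initial (ε-close {0}): {0}
'b' @ 1: {1,2,3,4}  [accepting]
'c' @ 2: {}  — no active states
rest 'acbb' ignored (set empty)
after full input: {}  (accept=3 not in)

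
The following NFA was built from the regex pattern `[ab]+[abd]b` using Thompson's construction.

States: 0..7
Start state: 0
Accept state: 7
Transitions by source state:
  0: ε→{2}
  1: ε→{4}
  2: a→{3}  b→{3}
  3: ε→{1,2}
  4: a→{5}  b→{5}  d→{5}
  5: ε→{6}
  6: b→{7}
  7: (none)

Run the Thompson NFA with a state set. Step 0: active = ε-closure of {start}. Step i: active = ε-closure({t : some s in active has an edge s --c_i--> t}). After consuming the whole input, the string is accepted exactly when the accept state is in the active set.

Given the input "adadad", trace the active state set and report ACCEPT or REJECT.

Answer: REJECT

Trace:
start: ε-closure({0}) = {0,2}
'a' @ 1: {1,2,3,4}
'd' @ 2: {5,6}
'a' @ 3: {}  — no active states
rest 'dad' ignored (set empty)
end set {} — state 7 not in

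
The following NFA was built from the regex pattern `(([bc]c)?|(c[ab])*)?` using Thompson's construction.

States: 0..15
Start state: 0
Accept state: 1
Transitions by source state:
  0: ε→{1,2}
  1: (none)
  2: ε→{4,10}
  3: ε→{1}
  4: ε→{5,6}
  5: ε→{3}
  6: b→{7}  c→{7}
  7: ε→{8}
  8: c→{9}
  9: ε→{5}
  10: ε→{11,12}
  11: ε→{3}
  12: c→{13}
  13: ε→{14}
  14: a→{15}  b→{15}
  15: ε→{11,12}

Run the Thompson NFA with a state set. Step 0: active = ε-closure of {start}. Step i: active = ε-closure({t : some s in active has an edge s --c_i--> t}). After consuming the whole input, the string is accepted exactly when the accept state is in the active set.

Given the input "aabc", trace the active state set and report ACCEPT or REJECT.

S₀ = ε-closure({0}) = {0,1,2,3,4,5,6,10,11,12}
'a' @ 1: {}  — state set empty
rest 'abc' ignored (set empty)
after full input: {}  (accept=1 not in)

Answer: REJECT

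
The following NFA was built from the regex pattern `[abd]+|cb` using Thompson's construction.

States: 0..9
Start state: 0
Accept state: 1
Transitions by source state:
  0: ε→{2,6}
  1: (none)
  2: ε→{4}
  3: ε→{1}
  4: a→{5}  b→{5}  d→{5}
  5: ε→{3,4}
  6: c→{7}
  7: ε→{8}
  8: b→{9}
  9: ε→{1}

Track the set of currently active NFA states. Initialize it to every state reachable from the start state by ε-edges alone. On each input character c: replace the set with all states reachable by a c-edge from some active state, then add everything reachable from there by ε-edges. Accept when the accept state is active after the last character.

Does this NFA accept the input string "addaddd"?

S₀ = ε-closure({0}) = {0,2,4,6}
'a' @ 1: {1,3,4,5}  ✓accept
'd' @ 2: {1,3,4,5}  ✓accept
'd' @ 3: {1,3,4,5}  ✓accept
'a' @ 4: {1,3,4,5}  ✓accept
'd' @ 5: {1,3,4,5}  ✓accept
'd' @ 6: {1,3,4,5}  ✓accept
'd' @ 7: {1,3,4,5}  ✓accept
after full input: {1,3,4,5}  (accept=1 in)

Answer: ACCEPT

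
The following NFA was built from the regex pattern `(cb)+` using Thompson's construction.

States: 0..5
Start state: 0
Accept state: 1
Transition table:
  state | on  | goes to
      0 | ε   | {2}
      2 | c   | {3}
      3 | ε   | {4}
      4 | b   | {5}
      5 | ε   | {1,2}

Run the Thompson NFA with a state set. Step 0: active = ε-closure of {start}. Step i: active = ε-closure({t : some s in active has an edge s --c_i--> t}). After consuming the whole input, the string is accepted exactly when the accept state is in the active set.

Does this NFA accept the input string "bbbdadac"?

Answer: REJECT

Steps:
start: ε-closure({0}) = {0,2}
'b' @ 1: {}  — state set empty
rest 'bbdadac' ignored (set empty)
end set {} — state 1 not in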